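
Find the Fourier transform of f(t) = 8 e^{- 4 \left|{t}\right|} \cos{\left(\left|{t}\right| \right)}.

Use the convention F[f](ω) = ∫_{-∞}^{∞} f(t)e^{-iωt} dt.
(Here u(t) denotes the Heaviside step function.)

F(ω) = \frac{64 \left(\omega^{2} + 17\right)}{\omega^{4} + 30 \omega^{2} + 289}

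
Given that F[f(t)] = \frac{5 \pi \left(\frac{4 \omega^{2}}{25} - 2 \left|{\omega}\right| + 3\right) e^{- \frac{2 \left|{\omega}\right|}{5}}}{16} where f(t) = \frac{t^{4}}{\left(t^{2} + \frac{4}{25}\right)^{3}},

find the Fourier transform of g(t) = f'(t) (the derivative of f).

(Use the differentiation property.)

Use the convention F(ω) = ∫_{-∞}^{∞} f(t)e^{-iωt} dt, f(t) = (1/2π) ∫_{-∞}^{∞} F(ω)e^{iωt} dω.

F[g](ω) = \frac{i \pi \omega \left(4 \omega^{2} - 50 \left|{\omega}\right| + 75\right) e^{- \frac{2 \left|{\omega}\right|}{5}}}{80}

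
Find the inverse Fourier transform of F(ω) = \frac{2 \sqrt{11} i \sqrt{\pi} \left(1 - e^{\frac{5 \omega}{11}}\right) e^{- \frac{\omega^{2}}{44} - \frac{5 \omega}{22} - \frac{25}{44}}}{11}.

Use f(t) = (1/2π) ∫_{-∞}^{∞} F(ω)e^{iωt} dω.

f(t) = 4 e^{- 11 t^{2}} \sin{\left(5 t \right)}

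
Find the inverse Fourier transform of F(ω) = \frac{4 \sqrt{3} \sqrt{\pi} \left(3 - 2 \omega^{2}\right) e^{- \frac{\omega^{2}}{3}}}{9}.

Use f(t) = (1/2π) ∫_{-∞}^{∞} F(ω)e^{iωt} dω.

f(t) = 3 t^{2} e^{- \frac{3 t^{2}}{4}}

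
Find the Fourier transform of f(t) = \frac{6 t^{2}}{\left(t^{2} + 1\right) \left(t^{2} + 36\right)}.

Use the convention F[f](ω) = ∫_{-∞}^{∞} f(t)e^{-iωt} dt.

F(ω) = \frac{6 \pi \left(6 - e^{5 \left|{\omega}\right|}\right) e^{- 6 \left|{\omega}\right|}}{35}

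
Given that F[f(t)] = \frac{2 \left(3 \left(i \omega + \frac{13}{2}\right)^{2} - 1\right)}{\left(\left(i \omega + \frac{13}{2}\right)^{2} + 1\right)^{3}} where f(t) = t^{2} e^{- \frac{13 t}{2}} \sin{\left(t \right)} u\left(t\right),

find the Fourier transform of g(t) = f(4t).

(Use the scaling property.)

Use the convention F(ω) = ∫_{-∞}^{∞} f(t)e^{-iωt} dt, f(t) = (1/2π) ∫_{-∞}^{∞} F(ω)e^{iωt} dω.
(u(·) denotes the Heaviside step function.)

F[g](ω) = \frac{128 \left(3 \left(i \omega + 26\right)^{2} - 16\right)}{\left(\left(i \omega + 26\right)^{2} + 16\right)^{3}}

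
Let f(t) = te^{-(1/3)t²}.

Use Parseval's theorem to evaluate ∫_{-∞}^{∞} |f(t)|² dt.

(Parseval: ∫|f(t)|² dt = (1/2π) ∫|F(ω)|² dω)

∫|f(t)|² dt = \frac{3 \sqrt{6} \sqrt{\pi}}{8}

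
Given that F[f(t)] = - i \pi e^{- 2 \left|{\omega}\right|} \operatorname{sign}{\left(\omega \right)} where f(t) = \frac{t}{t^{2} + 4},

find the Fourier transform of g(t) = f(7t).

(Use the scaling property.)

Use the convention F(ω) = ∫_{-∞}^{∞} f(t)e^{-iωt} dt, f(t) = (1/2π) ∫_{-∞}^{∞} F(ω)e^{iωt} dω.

F[g](ω) = - \frac{i \pi e^{- \frac{2 \left|{\omega}\right|}{7}} \operatorname{sign}{\left(\omega \right)}}{7}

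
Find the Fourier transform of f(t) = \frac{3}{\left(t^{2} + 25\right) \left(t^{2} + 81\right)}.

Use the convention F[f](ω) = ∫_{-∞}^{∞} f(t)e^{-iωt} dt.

F(ω) = \frac{\pi \left(9 e^{4 \left|{\omega}\right|} - 5\right) e^{- 9 \left|{\omega}\right|}}{840}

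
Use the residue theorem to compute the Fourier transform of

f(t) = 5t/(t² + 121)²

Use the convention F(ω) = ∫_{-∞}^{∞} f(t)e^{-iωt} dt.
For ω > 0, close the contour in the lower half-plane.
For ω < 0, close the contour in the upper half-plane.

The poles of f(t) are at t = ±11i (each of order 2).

Let g(z) = f(z)e^{-iωz}; for large |z| the factor e^{-iωz} decays in the lower half-plane when ω > 0 and in the upper half-plane when ω < 0.

Case ω > 0 (lower half-plane, clockwise contour ⇒ F(ω) = -2πi·ΣRes):
  Res_{z = - 11 i} g(z) = \frac{5 \omega e^{- 11 \omega}}{44} (pole of order 2)
  F(ω) = -2πi·ΣRes = - \frac{5 i \pi \omega e^{- 11 \omega}}{22}

Case ω < 0 (upper half-plane, counterclockwise contour ⇒ F(ω) = +2πi·ΣRes):
  Res_{z = 11 i} g(z) = - \frac{5 \omega e^{11 \omega}}{44} (pole of order 2)
  F(ω) = 2πi·ΣRes = - \frac{5 i \pi \omega e^{11 \omega}}{22}

Both cases combine into a single formula in |ω|:

F(ω) = - \frac{5 i \pi \omega e^{- 11 \left|{\omega}\right|}}{22}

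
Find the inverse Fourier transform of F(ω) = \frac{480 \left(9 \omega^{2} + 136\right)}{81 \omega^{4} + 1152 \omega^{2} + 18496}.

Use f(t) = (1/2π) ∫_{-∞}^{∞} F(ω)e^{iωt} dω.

f(t) = 8 e^{- \frac{10 \left|{t}\right|}{3}} \cos{\left(2 \left|{t}\right| \right)}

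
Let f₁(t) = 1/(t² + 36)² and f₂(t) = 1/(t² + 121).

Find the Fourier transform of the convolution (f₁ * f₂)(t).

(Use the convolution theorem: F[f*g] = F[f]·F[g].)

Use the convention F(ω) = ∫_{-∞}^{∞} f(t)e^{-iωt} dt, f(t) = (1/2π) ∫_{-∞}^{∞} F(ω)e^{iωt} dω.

F[f₁*f₂](ω) = \frac{\pi^{2} \left(6 \left|{\omega}\right| + 1\right) e^{- 17 \left|{\omega}\right|}}{4752}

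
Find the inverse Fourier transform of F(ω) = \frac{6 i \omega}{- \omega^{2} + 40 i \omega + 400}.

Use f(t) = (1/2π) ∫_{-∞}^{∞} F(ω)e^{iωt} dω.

f(t) = 6 \left(1 - 20 t\right) e^{- 20 t} u\left(t\right)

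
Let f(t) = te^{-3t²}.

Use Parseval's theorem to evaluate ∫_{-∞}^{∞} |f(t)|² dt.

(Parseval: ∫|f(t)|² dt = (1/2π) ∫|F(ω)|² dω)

∫|f(t)|² dt = \frac{\sqrt{6} \sqrt{\pi}}{72}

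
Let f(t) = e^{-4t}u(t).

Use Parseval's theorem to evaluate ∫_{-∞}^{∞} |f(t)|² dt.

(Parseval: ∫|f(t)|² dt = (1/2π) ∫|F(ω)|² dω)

∫|f(t)|² dt = \frac{1}{8}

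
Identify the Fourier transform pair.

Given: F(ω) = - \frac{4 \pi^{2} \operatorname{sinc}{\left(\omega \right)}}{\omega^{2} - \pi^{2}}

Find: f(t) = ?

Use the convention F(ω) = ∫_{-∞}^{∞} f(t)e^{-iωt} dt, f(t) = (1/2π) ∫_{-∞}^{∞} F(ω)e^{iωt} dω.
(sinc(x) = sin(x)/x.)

f(t) = 4 \left(\begin{cases} \frac{\cos{\left(\pi t \right)}}{2} + \frac{1}{2} & \text{for}\: \left|{t}\right| < 1 \\0 & \text{otherwise} \end{cases}\right)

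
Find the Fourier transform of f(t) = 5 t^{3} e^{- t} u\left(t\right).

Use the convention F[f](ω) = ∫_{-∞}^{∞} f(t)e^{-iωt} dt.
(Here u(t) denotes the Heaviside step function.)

F(ω) = \frac{30}{\left(i \omega + 1\right)^{4}}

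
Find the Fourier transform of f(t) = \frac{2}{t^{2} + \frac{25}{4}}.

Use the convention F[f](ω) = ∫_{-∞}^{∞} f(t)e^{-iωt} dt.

F(ω) = \frac{4 \pi e^{- \frac{5 \left|{\omega}\right|}{2}}}{5}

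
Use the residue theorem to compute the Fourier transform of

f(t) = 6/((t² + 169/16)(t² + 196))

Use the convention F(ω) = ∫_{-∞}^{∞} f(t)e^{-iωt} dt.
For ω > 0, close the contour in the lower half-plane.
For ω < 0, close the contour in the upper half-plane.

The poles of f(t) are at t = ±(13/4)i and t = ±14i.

Let g(z) = f(z)e^{-iωz}; for large |z| the factor e^{-iωz} decays in the lower half-plane when ω > 0 and in the upper half-plane when ω < 0.

Case ω > 0 (lower half-plane, clockwise contour ⇒ F(ω) = -2πi·ΣRes):
  Res_{z = - \frac{13 i}{4}} g(z) = \frac{64 i e^{- \frac{13 \omega}{4}}}{12857}
  Res_{z = - 14 i} g(z) = - \frac{8 i e^{- 14 \omega}}{6923}
  F(ω) = -2πi·ΣRes = - \frac{16 \pi e^{- 14 \omega}}{6923} + \frac{128 \pi e^{- \frac{13 \omega}{4}}}{12857}

Case ω < 0 (upper half-plane, counterclockwise contour ⇒ F(ω) = +2πi·ΣRes):
  Res_{z = \frac{13 i}{4}} g(z) = - \frac{64 i e^{\frac{13 \omega}{4}}}{12857}
  Res_{z = 14 i} g(z) = \frac{8 i e^{14 \omega}}{6923}
  F(ω) = 2πi·ΣRes = \frac{16 \pi \left(56 e^{\frac{13 \omega}{4}} - 13 e^{14 \omega}\right)}{89999}

Both cases combine into a single formula in |ω|:

F(ω) = - \frac{16 \pi e^{- 14 \left|{\omega}\right|}}{6923} + \frac{128 \pi e^{- \frac{13 \left|{\omega}\right|}{4}}}{12857}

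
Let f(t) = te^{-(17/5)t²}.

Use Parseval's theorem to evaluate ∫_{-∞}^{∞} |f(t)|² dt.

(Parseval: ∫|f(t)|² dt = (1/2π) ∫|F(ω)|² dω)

∫|f(t)|² dt = \frac{5 \sqrt{170} \sqrt{\pi}}{2312}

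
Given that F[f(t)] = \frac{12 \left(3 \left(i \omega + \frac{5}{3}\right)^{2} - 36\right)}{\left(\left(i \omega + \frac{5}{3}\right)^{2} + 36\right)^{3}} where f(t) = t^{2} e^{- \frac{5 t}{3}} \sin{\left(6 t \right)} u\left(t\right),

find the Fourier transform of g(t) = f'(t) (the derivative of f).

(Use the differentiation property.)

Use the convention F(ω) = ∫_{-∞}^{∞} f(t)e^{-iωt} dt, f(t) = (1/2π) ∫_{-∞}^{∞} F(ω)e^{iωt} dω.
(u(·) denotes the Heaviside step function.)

F[g](ω) = \frac{2916 i \omega \left(\left(3 i \omega + 5\right)^{2} - 108\right)}{\left(\left(3 i \omega + 5\right)^{2} + 324\right)^{3}}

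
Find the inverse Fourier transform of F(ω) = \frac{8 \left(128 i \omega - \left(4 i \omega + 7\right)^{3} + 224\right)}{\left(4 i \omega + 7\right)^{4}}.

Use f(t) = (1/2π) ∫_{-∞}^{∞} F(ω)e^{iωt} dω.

f(t) = 2 \left(t^{2} - 1\right) e^{- \frac{7 t}{4}} u\left(t\right)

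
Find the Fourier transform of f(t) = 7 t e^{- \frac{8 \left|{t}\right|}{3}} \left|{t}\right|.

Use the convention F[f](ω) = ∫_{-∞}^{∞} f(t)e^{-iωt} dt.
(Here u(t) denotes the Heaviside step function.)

F(ω) = \frac{6804 i \omega \left(3 \omega^{2} - 64\right)}{\left(9 \omega^{2} + 64\right)^{3}}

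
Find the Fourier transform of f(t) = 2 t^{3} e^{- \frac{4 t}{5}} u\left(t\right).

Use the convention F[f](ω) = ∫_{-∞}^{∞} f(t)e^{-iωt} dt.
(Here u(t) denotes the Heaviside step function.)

F(ω) = \frac{7500}{\left(5 i \omega + 4\right)^{4}}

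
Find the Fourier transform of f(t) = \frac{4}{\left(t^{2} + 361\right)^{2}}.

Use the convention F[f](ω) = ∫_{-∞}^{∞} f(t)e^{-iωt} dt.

F(ω) = \frac{2 \pi \left(19 \left|{\omega}\right| + 1\right) e^{- 19 \left|{\omega}\right|}}{6859}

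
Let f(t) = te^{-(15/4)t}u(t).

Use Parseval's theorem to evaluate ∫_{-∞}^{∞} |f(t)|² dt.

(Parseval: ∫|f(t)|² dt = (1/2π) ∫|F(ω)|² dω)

∫|f(t)|² dt = \frac{16}{3375}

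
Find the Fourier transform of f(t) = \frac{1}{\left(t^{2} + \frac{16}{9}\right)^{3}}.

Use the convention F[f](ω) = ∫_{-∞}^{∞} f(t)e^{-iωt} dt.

F(ω) = \frac{27 \pi \left(16 \omega^{2} + 36 \left|{\omega}\right| + 27\right) e^{- \frac{4 \left|{\omega}\right|}{3}}}{8192}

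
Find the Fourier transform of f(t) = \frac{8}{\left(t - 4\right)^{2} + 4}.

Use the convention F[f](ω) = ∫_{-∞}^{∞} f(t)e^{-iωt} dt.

F(ω) = 4 \pi e^{- 4 i \omega - 2 \left|{\omega}\right|}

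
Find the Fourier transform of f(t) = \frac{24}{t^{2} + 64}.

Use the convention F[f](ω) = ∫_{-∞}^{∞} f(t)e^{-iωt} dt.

F(ω) = 3 \pi e^{- 8 \left|{\omega}\right|}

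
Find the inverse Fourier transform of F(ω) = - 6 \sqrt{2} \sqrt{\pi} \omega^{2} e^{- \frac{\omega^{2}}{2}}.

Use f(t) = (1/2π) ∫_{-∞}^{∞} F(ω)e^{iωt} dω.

f(t) = 3 \left(2 t^{2} - 2\right) e^{- \frac{t^{2}}{2}}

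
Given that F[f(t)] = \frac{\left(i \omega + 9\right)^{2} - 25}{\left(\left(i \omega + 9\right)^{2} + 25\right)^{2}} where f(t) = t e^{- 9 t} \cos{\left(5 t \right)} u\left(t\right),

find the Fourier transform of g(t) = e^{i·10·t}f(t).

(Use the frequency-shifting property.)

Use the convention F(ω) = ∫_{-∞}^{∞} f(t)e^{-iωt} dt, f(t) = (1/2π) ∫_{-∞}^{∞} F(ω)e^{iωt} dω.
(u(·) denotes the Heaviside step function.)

F[g](ω) = \frac{\left(i \left(\omega - 10\right) + 9\right)^{2} - 25}{\left(\left(i \left(\omega - 10\right) + 9\right)^{2} + 25\right)^{2}}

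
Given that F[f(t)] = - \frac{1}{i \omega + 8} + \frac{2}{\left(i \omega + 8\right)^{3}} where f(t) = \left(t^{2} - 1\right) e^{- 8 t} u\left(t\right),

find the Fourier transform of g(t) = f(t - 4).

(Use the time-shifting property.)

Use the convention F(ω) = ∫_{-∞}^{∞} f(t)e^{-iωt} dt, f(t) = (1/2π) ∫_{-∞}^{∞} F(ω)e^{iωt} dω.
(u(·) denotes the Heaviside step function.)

F[g](ω) = \frac{\left(2 i \omega - \left(i \omega + 8\right)^{3} + 16\right) e^{- 4 i \omega}}{\left(i \omega + 8\right)^{4}}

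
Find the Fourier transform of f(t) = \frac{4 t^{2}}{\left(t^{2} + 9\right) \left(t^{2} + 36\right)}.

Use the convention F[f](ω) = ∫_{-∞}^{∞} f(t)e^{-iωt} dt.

F(ω) = \frac{4 \pi \left(2 - e^{3 \left|{\omega}\right|}\right) e^{- 6 \left|{\omega}\right|}}{9}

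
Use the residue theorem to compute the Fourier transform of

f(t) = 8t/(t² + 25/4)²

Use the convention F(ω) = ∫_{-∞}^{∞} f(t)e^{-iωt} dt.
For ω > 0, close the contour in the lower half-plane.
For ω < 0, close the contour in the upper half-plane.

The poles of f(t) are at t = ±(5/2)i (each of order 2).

Let g(z) = f(z)e^{-iωz}; for large |z| the factor e^{-iωz} decays in the lower half-plane when ω > 0 and in the upper half-plane when ω < 0.

Case ω > 0 (lower half-plane, clockwise contour ⇒ F(ω) = -2πi·ΣRes):
  Res_{z = - \frac{5 i}{2}} g(z) = \frac{4 \omega e^{- \frac{5 \omega}{2}}}{5} (pole of order 2)
  F(ω) = -2πi·ΣRes = - \frac{8 i \pi \omega e^{- \frac{5 \omega}{2}}}{5}

Case ω < 0 (upper half-plane, counterclockwise contour ⇒ F(ω) = +2πi·ΣRes):
  Res_{z = \frac{5 i}{2}} g(z) = - \frac{4 \omega e^{\frac{5 \omega}{2}}}{5} (pole of order 2)
  F(ω) = 2πi·ΣRes = - \frac{8 i \pi \omega e^{\frac{5 \omega}{2}}}{5}

Both cases combine into a single formula in |ω|:

F(ω) = - \frac{8 i \pi \omega e^{- \frac{5 \left|{\omega}\right|}{2}}}{5}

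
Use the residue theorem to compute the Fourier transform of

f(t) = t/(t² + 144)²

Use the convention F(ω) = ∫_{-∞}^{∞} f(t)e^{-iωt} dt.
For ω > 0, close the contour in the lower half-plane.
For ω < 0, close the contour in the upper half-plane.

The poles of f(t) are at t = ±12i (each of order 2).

Let g(z) = f(z)e^{-iωz}; for large |z| the factor e^{-iωz} decays in the lower half-plane when ω > 0 and in the upper half-plane when ω < 0.

Case ω > 0 (lower half-plane, clockwise contour ⇒ F(ω) = -2πi·ΣRes):
  Res_{z = - 12 i} g(z) = \frac{\omega e^{- 12 \omega}}{48} (pole of order 2)
  F(ω) = -2πi·ΣRes = - \frac{i \pi \omega e^{- 12 \omega}}{24}

Case ω < 0 (upper half-plane, counterclockwise contour ⇒ F(ω) = +2πi·ΣRes):
  Res_{z = 12 i} g(z) = - \frac{\omega e^{12 \omega}}{48} (pole of order 2)
  F(ω) = 2πi·ΣRes = - \frac{i \pi \omega e^{12 \omega}}{24}

Both cases combine into a single formula in |ω|:

F(ω) = - \frac{i \pi \omega e^{- 12 \left|{\omega}\right|}}{24}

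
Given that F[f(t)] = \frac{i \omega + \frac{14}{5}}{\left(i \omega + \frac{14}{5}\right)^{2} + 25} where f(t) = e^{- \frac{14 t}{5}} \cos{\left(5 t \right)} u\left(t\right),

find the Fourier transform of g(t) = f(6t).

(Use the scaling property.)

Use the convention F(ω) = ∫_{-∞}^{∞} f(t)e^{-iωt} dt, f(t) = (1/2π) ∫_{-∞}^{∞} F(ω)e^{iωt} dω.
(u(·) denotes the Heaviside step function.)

F[g](ω) = \frac{5 \left(5 i \omega + 84\right)}{\left(5 i \omega + 84\right)^{2} + 22500}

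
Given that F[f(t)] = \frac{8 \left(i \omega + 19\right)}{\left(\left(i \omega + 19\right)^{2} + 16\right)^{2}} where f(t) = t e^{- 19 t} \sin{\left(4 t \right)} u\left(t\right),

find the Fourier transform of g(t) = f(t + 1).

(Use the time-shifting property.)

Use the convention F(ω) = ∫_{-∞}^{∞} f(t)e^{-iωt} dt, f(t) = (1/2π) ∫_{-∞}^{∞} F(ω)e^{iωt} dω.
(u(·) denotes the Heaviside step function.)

F[g](ω) = \frac{8 \left(i \omega + 19\right) e^{i \omega}}{\left(\left(i \omega + 19\right)^{2} + 16\right)^{2}}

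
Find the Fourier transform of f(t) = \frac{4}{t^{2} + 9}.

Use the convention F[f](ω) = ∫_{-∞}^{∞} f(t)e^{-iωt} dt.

F(ω) = \frac{4 \pi e^{- 3 \left|{\omega}\right|}}{3}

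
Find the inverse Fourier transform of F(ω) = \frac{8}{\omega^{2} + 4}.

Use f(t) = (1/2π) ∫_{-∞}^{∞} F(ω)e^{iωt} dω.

f(t) = 2 e^{- 2 \left|{t}\right|}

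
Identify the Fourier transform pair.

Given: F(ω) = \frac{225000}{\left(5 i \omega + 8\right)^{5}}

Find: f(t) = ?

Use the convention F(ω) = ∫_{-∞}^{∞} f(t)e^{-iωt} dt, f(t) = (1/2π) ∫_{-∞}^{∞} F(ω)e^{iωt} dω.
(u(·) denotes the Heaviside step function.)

f(t) = 3 t^{4} e^{- \frac{8 t}{5}} u\left(t\right)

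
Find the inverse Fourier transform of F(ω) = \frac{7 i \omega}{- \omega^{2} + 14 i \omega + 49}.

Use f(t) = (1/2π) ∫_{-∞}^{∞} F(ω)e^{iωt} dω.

f(t) = 7 \left(1 - 7 t\right) e^{- 7 t} u\left(t\right)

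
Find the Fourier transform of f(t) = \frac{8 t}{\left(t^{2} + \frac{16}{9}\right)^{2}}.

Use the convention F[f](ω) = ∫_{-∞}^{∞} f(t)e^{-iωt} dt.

F(ω) = - 3 i \pi \omega e^{- \frac{4 \left|{\omega}\right|}{3}}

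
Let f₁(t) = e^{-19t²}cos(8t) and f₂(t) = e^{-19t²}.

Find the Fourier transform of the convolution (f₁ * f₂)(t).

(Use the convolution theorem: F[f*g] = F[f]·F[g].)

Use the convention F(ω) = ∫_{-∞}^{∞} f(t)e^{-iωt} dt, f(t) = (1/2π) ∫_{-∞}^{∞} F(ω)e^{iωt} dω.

F[f₁*f₂](ω) = \frac{\pi \left(e^{\frac{8 \omega}{19}} + 1\right) e^{- \frac{\omega^{2}}{38} - \frac{4 \omega}{19} - \frac{16}{19}}}{38}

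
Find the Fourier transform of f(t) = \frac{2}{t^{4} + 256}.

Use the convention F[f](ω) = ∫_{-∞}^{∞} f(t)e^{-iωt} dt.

F(ω) = \frac{\pi e^{- 2 \sqrt{2} \left|{\omega}\right|} \sin{\left(2 \sqrt{2} \left|{\omega}\right| + \frac{\pi}{4} \right)}}{32}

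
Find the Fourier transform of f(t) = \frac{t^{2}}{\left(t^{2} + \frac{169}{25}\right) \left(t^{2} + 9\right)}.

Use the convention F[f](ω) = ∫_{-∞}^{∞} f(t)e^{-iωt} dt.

F(ω) = \frac{75 \pi e^{- 3 \left|{\omega}\right|}}{56} - \frac{65 \pi e^{- \frac{13 \left|{\omega}\right|}{5}}}{56}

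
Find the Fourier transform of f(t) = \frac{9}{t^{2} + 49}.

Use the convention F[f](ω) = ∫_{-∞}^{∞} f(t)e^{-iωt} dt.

F(ω) = \frac{9 \pi e^{- 7 \left|{\omega}\right|}}{7}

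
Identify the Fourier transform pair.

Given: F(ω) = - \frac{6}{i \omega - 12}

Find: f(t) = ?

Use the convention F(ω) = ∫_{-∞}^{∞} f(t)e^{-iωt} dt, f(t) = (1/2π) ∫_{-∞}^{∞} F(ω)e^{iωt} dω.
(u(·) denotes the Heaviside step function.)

f(t) = 6 e^{12 t} u\left(- t\right)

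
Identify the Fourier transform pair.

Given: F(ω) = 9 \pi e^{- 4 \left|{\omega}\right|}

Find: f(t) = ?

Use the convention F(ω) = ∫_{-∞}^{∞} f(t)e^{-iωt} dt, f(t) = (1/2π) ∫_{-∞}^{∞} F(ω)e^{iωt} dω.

f(t) = \frac{36}{t^{2} + 16}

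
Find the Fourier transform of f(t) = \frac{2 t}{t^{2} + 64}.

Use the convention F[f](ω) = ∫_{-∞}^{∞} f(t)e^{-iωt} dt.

F(ω) = - 2 i \pi e^{- 8 \left|{\omega}\right|} \operatorname{sign}{\left(\omega \right)}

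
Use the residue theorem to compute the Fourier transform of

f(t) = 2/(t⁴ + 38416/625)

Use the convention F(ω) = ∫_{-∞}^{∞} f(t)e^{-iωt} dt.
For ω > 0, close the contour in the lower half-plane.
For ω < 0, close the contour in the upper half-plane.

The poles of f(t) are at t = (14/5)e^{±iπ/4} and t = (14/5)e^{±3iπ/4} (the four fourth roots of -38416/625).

Let g(z) = f(z)e^{-iωz}; for large |z| the factor e^{-iωz} decays in the lower half-plane when ω > 0 and in the upper half-plane when ω < 0.

Case ω > 0 (lower half-plane, clockwise contour ⇒ F(ω) = -2πi·ΣRes):
  Res_{z = - \frac{7 \sqrt{2}}{5} - \frac{7 \sqrt{2} i}{5}} g(z) = \frac{125 \sqrt{2} i \left(1 - i\right) e^{\frac{7 \sqrt{2} \omega \left(-1 + i\right)}{5}}}{10976}
  Res_{z = \frac{7 \sqrt{2}}{5} - \frac{7 \sqrt{2} i}{5}} g(z) = \frac{125 \sqrt{2} i \left(1 + i\right) e^{- \frac{7 \sqrt{2} \omega \left(1 + i\right)}{5}}}{10976}
  F(ω) = -2πi·ΣRes = \frac{125 \sqrt{2} \pi \left(1 - i\right) \left(e^{\frac{14 \sqrt{2} i \omega}{5}} + i\right) e^{- \frac{7 \sqrt{2} \omega \left(1 + i\right)}{5}}}{5488} = \frac{125 \pi e^{- \frac{7 \sqrt{2} \omega}{5}} \sin{\left(\frac{7 \sqrt{2} \omega}{5} + \frac{\pi}{4} \right)}}{1372}

Case ω < 0 (upper half-plane, counterclockwise contour ⇒ F(ω) = +2πi·ΣRes):
  Res_{z = \frac{7 \sqrt{2}}{5} + \frac{7 \sqrt{2} i}{5}} g(z) = \frac{125 \sqrt{2} i \left(-1 + i\right) e^{\frac{7 \sqrt{2} \omega \left(1 - i\right)}{5}}}{10976}
  Res_{z = - \frac{7 \sqrt{2}}{5} + \frac{7 \sqrt{2} i}{5}} g(z) = \frac{125 \sqrt{2} \left(1 - i\right) e^{\frac{7 \sqrt{2} \omega \left(1 + i\right)}{5}}}{10976}
  F(ω) = 2πi·ΣRes = - \frac{125 \sqrt{2} i \pi \left(i \left(1 - i\right) e^{\frac{7 \sqrt{2} \omega \left(1 - i\right)}{5}} - \left(1 - i\right) e^{\frac{7 \sqrt{2} \omega \left(1 + i\right)}{5}}\right)}{5488} = \frac{125 \pi e^{\frac{7 \sqrt{2} \omega}{5}} \cos{\left(\frac{7 \sqrt{2} \omega}{5} + \frac{\pi}{4} \right)}}{1372}

Both cases combine into a single formula in |ω|:

F(ω) = \frac{125 \pi e^{- \frac{7 \sqrt{2} \left|{\omega}\right|}{5}} \sin{\left(\frac{7 \sqrt{2} \left|{\omega}\right|}{5} + \frac{\pi}{4} \right)}}{1372}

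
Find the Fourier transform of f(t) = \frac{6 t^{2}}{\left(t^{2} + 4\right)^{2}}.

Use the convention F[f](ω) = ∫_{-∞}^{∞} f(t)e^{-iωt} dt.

F(ω) = \frac{3 \pi \left(1 - 2 \left|{\omega}\right|\right) e^{- 2 \left|{\omega}\right|}}{2}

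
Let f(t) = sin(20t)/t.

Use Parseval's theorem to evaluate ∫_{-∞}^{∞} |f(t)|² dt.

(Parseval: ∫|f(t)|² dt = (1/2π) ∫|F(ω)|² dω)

∫|f(t)|² dt = 20 \pi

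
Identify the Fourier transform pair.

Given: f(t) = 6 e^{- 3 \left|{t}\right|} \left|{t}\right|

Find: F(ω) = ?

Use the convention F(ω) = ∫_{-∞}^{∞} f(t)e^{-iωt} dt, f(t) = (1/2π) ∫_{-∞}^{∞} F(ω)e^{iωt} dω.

F(ω) = \frac{12 \left(9 - \omega^{2}\right)}{\left(\omega^{2} + 9\right)^{2}}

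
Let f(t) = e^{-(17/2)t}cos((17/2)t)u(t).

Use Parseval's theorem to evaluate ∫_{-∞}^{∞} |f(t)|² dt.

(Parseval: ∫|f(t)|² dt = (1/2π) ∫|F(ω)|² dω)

∫|f(t)|² dt = \frac{3}{68}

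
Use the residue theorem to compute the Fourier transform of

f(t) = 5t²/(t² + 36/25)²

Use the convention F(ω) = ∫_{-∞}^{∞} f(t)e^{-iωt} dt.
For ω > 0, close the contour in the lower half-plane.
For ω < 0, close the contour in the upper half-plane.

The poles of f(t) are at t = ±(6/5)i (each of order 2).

Let g(z) = f(z)e^{-iωz}; for large |z| the factor e^{-iωz} decays in the lower half-plane when ω > 0 and in the upper half-plane when ω < 0.

Case ω > 0 (lower half-plane, clockwise contour ⇒ F(ω) = -2πi·ΣRes):
  Res_{z = - \frac{6 i}{5}} g(z) = \frac{5 i \left(5 - 6 \omega\right) e^{- \frac{6 \omega}{5}}}{24} (pole of order 2)
  F(ω) = -2πi·ΣRes = \frac{5 \pi \left(5 - 6 \omega\right) e^{- \frac{6 \omega}{5}}}{12}

Case ω < 0 (upper half-plane, counterclockwise contour ⇒ F(ω) = +2πi·ΣRes):
  Res_{z = \frac{6 i}{5}} g(z) = \frac{5 i \left(- 6 \omega - 5\right) e^{\frac{6 \omega}{5}}}{24} (pole of order 2)
  F(ω) = 2πi·ΣRes = \frac{5 \pi \left(6 \omega + 5\right) e^{\frac{6 \omega}{5}}}{12}

Both cases combine into a single formula in |ω|:

F(ω) = \frac{5 \pi \left(5 - 6 \left|{\omega}\right|\right) e^{- \frac{6 \left|{\omega}\right|}{5}}}{12}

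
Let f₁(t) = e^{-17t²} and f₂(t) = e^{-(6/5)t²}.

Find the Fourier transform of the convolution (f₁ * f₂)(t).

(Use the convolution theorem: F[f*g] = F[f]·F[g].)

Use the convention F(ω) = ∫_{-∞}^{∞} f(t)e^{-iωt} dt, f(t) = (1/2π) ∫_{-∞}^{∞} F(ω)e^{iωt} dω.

F[f₁*f₂](ω) = \frac{\sqrt{510} \pi e^{- \frac{91 \omega^{2}}{408}}}{102}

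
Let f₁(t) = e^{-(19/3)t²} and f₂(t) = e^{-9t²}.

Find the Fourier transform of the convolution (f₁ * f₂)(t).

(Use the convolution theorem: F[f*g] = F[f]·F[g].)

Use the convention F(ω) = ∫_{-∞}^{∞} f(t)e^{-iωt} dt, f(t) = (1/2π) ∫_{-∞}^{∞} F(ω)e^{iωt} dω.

F[f₁*f₂](ω) = \frac{\sqrt{57} \pi e^{- \frac{23 \omega^{2}}{342}}}{57}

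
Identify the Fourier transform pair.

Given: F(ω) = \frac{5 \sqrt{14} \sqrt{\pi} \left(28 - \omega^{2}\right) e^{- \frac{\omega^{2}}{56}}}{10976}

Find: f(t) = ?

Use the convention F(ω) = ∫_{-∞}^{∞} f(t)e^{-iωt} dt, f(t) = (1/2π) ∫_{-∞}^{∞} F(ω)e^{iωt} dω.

f(t) = 5 t^{2} e^{- 14 t^{2}}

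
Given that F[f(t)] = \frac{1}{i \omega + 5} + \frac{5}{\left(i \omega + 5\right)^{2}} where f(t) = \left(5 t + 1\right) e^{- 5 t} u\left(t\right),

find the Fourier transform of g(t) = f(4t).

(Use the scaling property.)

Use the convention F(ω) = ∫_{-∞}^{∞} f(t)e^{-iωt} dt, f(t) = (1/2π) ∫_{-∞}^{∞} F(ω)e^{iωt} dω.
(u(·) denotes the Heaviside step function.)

F[g](ω) = \frac{- i \omega - 40}{\omega^{2} - 40 i \omega - 400}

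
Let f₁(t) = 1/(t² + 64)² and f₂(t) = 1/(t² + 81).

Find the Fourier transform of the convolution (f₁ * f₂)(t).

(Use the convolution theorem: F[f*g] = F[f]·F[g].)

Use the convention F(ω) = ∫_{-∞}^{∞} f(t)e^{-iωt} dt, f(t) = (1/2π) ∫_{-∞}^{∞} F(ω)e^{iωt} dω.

F[f₁*f₂](ω) = \frac{\pi^{2} \left(8 \left|{\omega}\right| + 1\right) e^{- 17 \left|{\omega}\right|}}{9216}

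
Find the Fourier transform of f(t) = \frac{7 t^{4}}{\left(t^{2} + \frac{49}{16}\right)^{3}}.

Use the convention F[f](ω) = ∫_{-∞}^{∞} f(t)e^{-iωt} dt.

F(ω) = \frac{\pi \left(49 \omega^{2} - 140 \left|{\omega}\right| + 48\right) e^{- \frac{7 \left|{\omega}\right|}{4}}}{32}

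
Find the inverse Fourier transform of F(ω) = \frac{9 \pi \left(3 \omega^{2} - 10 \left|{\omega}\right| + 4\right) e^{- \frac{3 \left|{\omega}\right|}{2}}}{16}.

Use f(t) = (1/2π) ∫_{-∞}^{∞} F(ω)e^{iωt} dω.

f(t) = \frac{9 t^{4}}{\left(t^{2} + \frac{9}{4}\right)^{3}}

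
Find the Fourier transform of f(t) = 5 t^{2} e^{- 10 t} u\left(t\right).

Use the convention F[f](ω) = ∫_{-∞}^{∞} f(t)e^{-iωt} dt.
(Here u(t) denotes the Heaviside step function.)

F(ω) = \frac{10}{\left(i \omega + 10\right)^{3}}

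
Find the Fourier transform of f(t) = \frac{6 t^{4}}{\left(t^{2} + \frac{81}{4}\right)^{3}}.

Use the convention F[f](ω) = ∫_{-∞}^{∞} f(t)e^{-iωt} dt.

F(ω) = \frac{\pi \left(27 \omega^{2} - 30 \left|{\omega}\right| + 4\right) e^{- \frac{9 \left|{\omega}\right|}{2}}}{8}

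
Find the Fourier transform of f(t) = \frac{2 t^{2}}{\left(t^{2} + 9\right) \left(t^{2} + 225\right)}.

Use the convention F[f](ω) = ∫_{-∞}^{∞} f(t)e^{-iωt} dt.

F(ω) = \frac{\pi \left(5 - e^{12 \left|{\omega}\right|}\right) e^{- 15 \left|{\omega}\right|}}{36}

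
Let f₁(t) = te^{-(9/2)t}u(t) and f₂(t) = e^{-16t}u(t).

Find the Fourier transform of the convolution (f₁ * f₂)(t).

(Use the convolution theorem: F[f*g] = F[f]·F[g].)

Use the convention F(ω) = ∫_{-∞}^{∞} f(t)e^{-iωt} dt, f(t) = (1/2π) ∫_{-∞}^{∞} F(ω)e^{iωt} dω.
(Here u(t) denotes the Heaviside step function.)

F[f₁*f₂](ω) = \frac{4}{\left(i \omega + 16\right) \left(2 i \omega + 9\right)^{2}}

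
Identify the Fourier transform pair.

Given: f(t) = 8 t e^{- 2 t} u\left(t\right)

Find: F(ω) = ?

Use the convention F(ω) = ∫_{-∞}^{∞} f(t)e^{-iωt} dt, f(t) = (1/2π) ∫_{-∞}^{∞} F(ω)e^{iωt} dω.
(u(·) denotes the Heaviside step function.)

F(ω) = \frac{8}{\left(i \omega + 2\right)^{2}}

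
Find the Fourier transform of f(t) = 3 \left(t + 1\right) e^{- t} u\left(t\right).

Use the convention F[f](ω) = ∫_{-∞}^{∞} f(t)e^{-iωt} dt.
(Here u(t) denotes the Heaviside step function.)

F(ω) = \frac{3 \left(- i \omega - 2\right)}{\omega^{2} - 2 i \omega - 1}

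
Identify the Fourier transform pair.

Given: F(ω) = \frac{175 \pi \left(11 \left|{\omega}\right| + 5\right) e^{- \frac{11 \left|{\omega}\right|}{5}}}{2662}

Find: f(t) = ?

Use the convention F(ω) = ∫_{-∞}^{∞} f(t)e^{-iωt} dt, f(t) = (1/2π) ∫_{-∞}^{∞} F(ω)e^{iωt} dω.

f(t) = \frac{7}{\left(t^{2} + \frac{121}{25}\right)^{2}}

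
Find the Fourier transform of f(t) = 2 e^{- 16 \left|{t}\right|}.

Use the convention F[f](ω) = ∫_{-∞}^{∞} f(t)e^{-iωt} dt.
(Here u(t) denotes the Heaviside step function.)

F(ω) = \frac{64}{\omega^{2} + 256}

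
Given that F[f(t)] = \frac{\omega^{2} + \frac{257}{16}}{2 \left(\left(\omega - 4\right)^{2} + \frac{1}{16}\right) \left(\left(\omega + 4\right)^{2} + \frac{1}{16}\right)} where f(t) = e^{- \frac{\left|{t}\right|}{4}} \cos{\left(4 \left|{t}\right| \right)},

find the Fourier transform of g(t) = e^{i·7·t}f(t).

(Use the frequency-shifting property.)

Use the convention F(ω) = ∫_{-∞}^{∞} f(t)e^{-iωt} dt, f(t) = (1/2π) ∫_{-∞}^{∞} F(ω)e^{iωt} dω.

F[g](ω) = \frac{8 \left(16 \left(\omega - 7\right)^{2} + 257\right)}{\left(16 \left(\omega - 11\right)^{2} + 1\right) \left(16 \left(\omega - 3\right)^{2} + 1\right)}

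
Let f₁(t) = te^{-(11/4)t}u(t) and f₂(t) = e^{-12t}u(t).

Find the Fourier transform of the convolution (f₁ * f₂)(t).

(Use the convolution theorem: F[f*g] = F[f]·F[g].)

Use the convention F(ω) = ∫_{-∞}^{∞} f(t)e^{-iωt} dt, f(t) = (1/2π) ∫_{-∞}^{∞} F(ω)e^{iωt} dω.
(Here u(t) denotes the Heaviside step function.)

F[f₁*f₂](ω) = \frac{16}{\left(i \omega + 12\right) \left(4 i \omega + 11\right)^{2}}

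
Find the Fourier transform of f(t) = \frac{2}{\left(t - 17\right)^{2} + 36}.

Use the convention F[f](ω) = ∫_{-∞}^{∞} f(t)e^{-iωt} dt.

F(ω) = \frac{\pi e^{- 17 i \omega - 6 \left|{\omega}\right|}}{3}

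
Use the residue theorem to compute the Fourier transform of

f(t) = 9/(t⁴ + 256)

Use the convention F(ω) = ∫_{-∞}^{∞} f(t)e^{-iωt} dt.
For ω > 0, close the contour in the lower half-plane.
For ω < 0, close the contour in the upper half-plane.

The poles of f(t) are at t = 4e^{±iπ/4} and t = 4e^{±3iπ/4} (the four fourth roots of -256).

Let g(z) = f(z)e^{-iωz}; for large |z| the factor e^{-iωz} decays in the lower half-plane when ω > 0 and in the upper half-plane when ω < 0.

Case ω > 0 (lower half-plane, clockwise contour ⇒ F(ω) = -2πi·ΣRes):
  Res_{z = - 2 \sqrt{2} - 2 \sqrt{2} i} g(z) = \frac{9 \sqrt{2} i \left(1 - i\right) e^{2 \sqrt{2} \omega \left(-1 + i\right)}}{512}
  Res_{z = 2 \sqrt{2} - 2 \sqrt{2} i} g(z) = \frac{9 \sqrt{2} i \left(1 + i\right) e^{- 2 \sqrt{2} \omega \left(1 + i\right)}}{512}
  F(ω) = -2πi·ΣRes = \frac{9 \sqrt{2} \pi \left(1 - i\right) \left(e^{4 \sqrt{2} i \omega} + i\right) e^{- 2 \sqrt{2} \omega \left(1 + i\right)}}{256} = \frac{9 \pi e^{- 2 \sqrt{2} \omega} \sin{\left(2 \sqrt{2} \omega + \frac{\pi}{4} \right)}}{64}

Case ω < 0 (upper half-plane, counterclockwise contour ⇒ F(ω) = +2πi·ΣRes):
  Res_{z = 2 \sqrt{2} + 2 \sqrt{2} i} g(z) = \frac{9 \sqrt{2} i \left(-1 + i\right) e^{2 \sqrt{2} \omega \left(1 - i\right)}}{512}
  Res_{z = - 2 \sqrt{2} + 2 \sqrt{2} i} g(z) = \frac{9 \sqrt{2} \left(1 - i\right) e^{2 \sqrt{2} \omega \left(1 + i\right)}}{512}
  F(ω) = 2πi·ΣRes = - \frac{9 \sqrt{2} i \pi \left(i \left(1 - i\right) e^{2 \sqrt{2} \omega \left(1 - i\right)} - \left(1 - i\right) e^{2 \sqrt{2} \omega \left(1 + i\right)}\right)}{256} = \frac{9 \pi e^{2 \sqrt{2} \omega} \cos{\left(2 \sqrt{2} \omega + \frac{\pi}{4} \right)}}{64}

Both cases combine into a single formula in |ω|:

F(ω) = \frac{9 \pi e^{- 2 \sqrt{2} \left|{\omega}\right|} \sin{\left(2 \sqrt{2} \left|{\omega}\right| + \frac{\pi}{4} \right)}}{64}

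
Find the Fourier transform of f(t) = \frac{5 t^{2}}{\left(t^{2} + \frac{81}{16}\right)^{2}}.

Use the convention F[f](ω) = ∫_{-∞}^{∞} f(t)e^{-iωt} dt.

F(ω) = \frac{5 \pi \left(4 - 9 \left|{\omega}\right|\right) e^{- \frac{9 \left|{\omega}\right|}{4}}}{18}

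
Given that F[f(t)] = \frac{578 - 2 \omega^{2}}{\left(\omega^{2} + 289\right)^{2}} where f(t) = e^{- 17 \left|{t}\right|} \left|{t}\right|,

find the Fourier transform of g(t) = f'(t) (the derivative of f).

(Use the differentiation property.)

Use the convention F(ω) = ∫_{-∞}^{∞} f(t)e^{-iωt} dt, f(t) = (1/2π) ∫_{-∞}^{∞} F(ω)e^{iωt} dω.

F[g](ω) = - \frac{2 i \omega \left(\omega^{2} - 289\right)}{\left(\omega^{2} + 289\right)^{2}}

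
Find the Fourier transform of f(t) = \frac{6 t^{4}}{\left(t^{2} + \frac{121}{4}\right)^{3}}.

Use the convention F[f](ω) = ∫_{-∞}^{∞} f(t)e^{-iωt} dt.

F(ω) = \frac{3 \pi \left(121 \omega^{2} - 110 \left|{\omega}\right| + 12\right) e^{- \frac{11 \left|{\omega}\right|}{2}}}{88}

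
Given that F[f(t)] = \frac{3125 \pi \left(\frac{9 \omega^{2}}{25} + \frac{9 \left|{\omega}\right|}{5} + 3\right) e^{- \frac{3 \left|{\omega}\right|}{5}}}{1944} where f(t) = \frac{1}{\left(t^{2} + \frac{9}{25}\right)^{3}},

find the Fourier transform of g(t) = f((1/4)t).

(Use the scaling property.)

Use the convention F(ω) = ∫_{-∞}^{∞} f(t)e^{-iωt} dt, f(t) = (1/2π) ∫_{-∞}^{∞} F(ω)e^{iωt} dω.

F[g](ω) = \frac{125 \pi \left(48 \omega^{2} + 60 \left|{\omega}\right| + 25\right) e^{- \frac{12 \left|{\omega}\right|}{5}}}{162}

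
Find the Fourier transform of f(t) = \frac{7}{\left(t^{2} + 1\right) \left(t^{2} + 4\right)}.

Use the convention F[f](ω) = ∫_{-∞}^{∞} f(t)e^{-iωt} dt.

F(ω) = \frac{7 \pi \left(2 e^{\left|{\omega}\right|} - 1\right) e^{- 2 \left|{\omega}\right|}}{6}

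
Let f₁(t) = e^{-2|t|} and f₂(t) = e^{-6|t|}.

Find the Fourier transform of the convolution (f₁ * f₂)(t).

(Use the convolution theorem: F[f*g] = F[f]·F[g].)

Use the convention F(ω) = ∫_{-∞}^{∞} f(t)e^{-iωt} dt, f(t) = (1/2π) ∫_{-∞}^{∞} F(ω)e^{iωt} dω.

F[f₁*f₂](ω) = \frac{48}{\left(\omega^{2} + 4\right) \left(\omega^{2} + 36\right)}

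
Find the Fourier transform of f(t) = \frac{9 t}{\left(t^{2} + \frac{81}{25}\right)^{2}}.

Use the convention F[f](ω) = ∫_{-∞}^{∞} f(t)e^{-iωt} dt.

F(ω) = - \frac{5 i \pi \omega e^{- \frac{9 \left|{\omega}\right|}{5}}}{2}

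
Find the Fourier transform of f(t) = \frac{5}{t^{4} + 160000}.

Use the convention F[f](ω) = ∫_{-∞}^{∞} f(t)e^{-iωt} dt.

F(ω) = \frac{\pi e^{- 10 \sqrt{2} \left|{\omega}\right|} \sin{\left(10 \sqrt{2} \left|{\omega}\right| + \frac{\pi}{4} \right)}}{1600}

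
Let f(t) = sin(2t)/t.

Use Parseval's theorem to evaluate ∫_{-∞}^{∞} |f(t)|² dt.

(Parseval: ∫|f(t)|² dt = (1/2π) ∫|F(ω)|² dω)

∫|f(t)|² dt = 2 \pi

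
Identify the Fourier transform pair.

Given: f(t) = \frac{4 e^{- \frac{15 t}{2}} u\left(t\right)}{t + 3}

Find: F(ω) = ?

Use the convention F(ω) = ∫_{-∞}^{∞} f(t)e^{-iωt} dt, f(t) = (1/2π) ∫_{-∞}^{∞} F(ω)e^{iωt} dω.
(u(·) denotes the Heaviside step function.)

F(ω) = 4 e^{3 i \omega + \frac{45}{2}} \operatorname{E}_{1}\left(3 i \omega + \frac{45}{2}\right)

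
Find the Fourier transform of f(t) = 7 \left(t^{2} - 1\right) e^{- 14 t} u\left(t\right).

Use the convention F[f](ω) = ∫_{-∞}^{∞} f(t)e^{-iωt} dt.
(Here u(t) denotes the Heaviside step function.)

F(ω) = \frac{7 \left(2 i \omega - \left(i \omega + 14\right)^{3} + 28\right)}{\left(i \omega + 14\right)^{4}}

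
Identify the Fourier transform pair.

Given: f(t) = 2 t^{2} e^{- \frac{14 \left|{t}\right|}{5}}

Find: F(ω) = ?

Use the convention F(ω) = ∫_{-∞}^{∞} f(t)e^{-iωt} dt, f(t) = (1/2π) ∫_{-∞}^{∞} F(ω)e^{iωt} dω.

F(ω) = \frac{14000 \left(196 - 75 \omega^{2}\right)}{\left(25 \omega^{2} + 196\right)^{3}}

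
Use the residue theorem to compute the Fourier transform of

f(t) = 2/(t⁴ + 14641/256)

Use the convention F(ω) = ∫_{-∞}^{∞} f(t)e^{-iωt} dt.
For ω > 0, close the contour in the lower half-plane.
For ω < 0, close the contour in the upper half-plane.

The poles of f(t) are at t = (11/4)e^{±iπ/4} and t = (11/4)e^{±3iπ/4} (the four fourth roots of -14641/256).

Let g(z) = f(z)e^{-iωz}; for large |z| the factor e^{-iωz} decays in the lower half-plane when ω > 0 and in the upper half-plane when ω < 0.

Case ω > 0 (lower half-plane, clockwise contour ⇒ F(ω) = -2πi·ΣRes):
  Res_{z = - \frac{11 \sqrt{2}}{8} - \frac{11 \sqrt{2} i}{8}} g(z) = \frac{16 \sqrt{2} \left(1 + i\right) e^{\frac{11 \sqrt{2} \omega \left(-1 + i\right)}{8}}}{1331}
  Res_{z = \frac{11 \sqrt{2}}{8} - \frac{11 \sqrt{2} i}{8}} g(z) = \frac{16 \sqrt{2} \left(-1 + i\right) e^{- \frac{11 \sqrt{2} \omega \left(1 + i\right)}{8}}}{1331}
  F(ω) = -2πi·ΣRes = \frac{32 \sqrt{2} \pi \left(\left(1 - i\right) e^{\frac{11 \sqrt{2} i \omega}{4}} + 1 + i\right) e^{- \frac{11 \sqrt{2} \omega \left(1 + i\right)}{8}}}{1331} = \frac{128 \pi e^{- \frac{11 \sqrt{2} \omega}{8}} \sin{\left(\frac{11 \sqrt{2} \omega}{8} + \frac{\pi}{4} \right)}}{1331}

Case ω < 0 (upper half-plane, counterclockwise contour ⇒ F(ω) = +2πi·ΣRes):
  Res_{z = \frac{11 \sqrt{2}}{8} + \frac{11 \sqrt{2} i}{8}} g(z) = - \frac{16 \sqrt{2} \left(1 + i\right) e^{\frac{11 \sqrt{2} \omega \left(1 - i\right)}{8}}}{1331}
  Res_{z = - \frac{11 \sqrt{2}}{8} + \frac{11 \sqrt{2} i}{8}} g(z) = \frac{16 \sqrt{2} \left(1 - i\right) e^{\frac{11 \sqrt{2} \omega \left(1 + i\right)}{8}}}{1331}
  F(ω) = 2πi·ΣRes = - \frac{32 \sqrt{2} i \pi \left(\left(1 + i\right) e^{\frac{11 \sqrt{2} \omega \left(1 - i\right)}{8}} - \left(1 - i\right) e^{\frac{11 \sqrt{2} \omega \left(1 + i\right)}{8}}\right)}{1331} = \frac{128 \pi e^{\frac{11 \sqrt{2} \omega}{8}} \cos{\left(\frac{11 \sqrt{2} \omega}{8} + \frac{\pi}{4} \right)}}{1331}

Both cases combine into a single formula in |ω|:

F(ω) = \frac{128 \pi e^{- \frac{11 \sqrt{2} \left|{\omega}\right|}{8}} \sin{\left(\frac{11 \sqrt{2} \left|{\omega}\right|}{8} + \frac{\pi}{4} \right)}}{1331}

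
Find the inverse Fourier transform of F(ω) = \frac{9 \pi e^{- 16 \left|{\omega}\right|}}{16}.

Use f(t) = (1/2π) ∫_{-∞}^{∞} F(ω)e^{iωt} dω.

f(t) = \frac{9}{t^{2} + 256}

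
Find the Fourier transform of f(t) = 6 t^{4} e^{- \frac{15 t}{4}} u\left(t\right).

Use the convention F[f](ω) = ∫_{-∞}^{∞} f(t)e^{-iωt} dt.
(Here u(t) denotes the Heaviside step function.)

F(ω) = \frac{147456}{\left(4 i \omega + 15\right)^{5}}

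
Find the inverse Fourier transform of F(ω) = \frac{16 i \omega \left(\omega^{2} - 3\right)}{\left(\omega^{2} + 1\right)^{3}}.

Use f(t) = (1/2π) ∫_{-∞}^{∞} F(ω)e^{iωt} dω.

f(t) = 4 t e^{- \left|{t}\right|} \left|{t}\right|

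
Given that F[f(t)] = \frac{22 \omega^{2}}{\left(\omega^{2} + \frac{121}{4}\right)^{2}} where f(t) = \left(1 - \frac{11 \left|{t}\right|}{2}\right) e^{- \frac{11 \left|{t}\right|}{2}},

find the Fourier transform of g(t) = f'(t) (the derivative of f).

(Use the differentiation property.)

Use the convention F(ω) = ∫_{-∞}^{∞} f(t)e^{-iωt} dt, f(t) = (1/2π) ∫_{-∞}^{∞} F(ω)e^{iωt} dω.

F[g](ω) = \frac{352 i \omega^{3}}{\left(4 \omega^{2} + 121\right)^{2}}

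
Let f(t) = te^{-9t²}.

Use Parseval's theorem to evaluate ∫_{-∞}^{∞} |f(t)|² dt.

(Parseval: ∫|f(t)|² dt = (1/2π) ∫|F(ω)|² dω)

∫|f(t)|² dt = \frac{\sqrt{2} \sqrt{\pi}}{216}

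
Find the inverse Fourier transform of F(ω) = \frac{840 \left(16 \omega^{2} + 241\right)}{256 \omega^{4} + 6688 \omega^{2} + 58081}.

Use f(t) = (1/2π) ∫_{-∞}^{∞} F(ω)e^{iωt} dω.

f(t) = 7 e^{- \frac{15 \left|{t}\right|}{4}} \cos{\left(\left|{t}\right| \right)}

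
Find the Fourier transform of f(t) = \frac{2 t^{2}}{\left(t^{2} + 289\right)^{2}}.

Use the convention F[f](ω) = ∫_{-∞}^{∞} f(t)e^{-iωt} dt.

F(ω) = \frac{\pi \left(1 - 17 \left|{\omega}\right|\right) e^{- 17 \left|{\omega}\right|}}{17}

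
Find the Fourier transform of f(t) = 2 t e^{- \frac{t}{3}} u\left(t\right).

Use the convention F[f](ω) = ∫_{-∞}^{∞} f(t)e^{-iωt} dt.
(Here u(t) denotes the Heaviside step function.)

F(ω) = \frac{18}{\left(3 i \omega + 1\right)^{2}}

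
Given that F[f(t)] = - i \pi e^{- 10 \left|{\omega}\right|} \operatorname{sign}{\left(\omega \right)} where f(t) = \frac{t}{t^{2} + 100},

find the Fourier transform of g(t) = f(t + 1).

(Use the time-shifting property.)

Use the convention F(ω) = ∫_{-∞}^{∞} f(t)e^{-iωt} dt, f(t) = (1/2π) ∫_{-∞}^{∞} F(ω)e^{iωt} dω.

F[g](ω) = - i \pi e^{i \omega} e^{- 10 \left|{\omega}\right|} \operatorname{sign}{\left(\omega \right)}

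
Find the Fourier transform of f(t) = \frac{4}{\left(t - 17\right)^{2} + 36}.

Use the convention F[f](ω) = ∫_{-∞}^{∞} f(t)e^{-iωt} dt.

F(ω) = \frac{2 \pi e^{- 17 i \omega - 6 \left|{\omega}\right|}}{3}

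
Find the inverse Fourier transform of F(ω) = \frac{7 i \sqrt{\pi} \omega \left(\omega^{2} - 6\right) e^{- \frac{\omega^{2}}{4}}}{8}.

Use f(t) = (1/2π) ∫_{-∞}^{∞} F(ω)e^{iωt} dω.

f(t) = 7 t^{3} e^{- t^{2}}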